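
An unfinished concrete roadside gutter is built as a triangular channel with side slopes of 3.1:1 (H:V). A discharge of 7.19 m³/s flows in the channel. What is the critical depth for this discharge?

y_c = 1.02 m

At critical depth, Q² T / (g A³) = 1, i.e. A³/T = Q²/g = 7.19²/9.81 = 5.27.
Try y = 0.771 m: A³/T = 1.309 — short.
Try y = 1.02 m: A³/T = 5.305 — ≈ 5.27.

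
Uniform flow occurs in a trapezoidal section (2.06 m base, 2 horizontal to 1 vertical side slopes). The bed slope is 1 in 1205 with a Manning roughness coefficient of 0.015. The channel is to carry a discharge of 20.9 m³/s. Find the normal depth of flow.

Manning's equation rearranged: A R^(2/3) = nQ / (1·√S) = 0.015 × 20.9 / (√0.0008299) = 10.88.
At y = 2.22 m: A R^(2/3) = 16.33 — over.
At y = 1.52 m: A R^(2/3) = 7.093 — short.
At y = 1.85 m: A R^(2/3) = 10.88 — ≈ 10.88.

y_n = 1.85 m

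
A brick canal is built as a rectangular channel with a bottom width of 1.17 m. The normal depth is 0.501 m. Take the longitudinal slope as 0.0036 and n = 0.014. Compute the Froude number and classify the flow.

subcritical

Flow area A = b·y = 1.17 × 0.501 = 0.5862 m². Wetted perimeter P = b + 2y = 1.17 + 2×0.501 = 2.172 m.
Hydraulic radius R = A/P = 0.5862/2.172 = 0.2699 m.
V = (1/n) R^(2/3) √S = (1/0.014) × 0.2699^(2/3) × √0.0036 = 1.79 m/s. Hydraulic depth D_h = A/T = 0.5862/1.17 = 0.501 m.
Froude number Fr = V/√(g·D_h) = 1.79/√(9.81×0.501) = 0.807, which is less than 1, so the flow is subcritical.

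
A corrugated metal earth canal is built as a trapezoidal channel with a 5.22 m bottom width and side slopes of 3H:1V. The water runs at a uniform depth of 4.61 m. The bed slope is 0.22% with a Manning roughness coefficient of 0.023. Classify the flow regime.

With bottom width b = 5.22 m and side slope z = 3: A = (b + zy)y = (5.22 + 3×4.61)×4.61 = 87.82 m²; P = b + 2y√(1+z²) = 5.22 + 2×4.61×3.162 = 34.38 m.
Hydraulic radius R = A/P = 87.82/34.38 = 2.555 m.
V = (1/n) R^(2/3) √S = (1/0.023) × 2.555^(2/3) × √0.0022 = 3.811 m/s. Hydraulic depth D_h = A/T = 87.82/32.88 = 2.671 m.
Froude number Fr = V/√(g·D_h) = 3.811/√(9.81×2.671) = 0.745, which is less than 1, so the flow is subcritical.

subcritical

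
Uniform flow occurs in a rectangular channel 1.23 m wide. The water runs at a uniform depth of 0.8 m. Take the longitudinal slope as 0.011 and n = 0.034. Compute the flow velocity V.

Flow area A = b·y = 1.23 × 0.8 = 0.984 m². Wetted perimeter P = b + 2y = 1.23 + 2×0.8 = 2.83 m.
Hydraulic radius R = A/P = 0.984/2.83 = 0.3477 m.
From Manning's equation, V = (1/n) R^(2/3) S^(1/2) = (1/0.034) × 0.3477^(2/3) × 0.011^(1/2) = 1.53 m/s.

V = 1.53 m/s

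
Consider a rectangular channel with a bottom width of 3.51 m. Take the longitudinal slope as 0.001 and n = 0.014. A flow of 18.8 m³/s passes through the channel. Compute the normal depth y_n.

Manning's equation rearranged: A R^(2/3) = nQ / (1·√S) = 0.014 × 18.8 / (√0.001) = 8.323.
At y = 1.84 m: A R^(2/3) = 6.013 — low.
At y = 2.63 m: A R^(2/3) = 9.552 — high.
At y = 2.36 m: A R^(2/3) = 8.32 — ≈ 8.323.

y_n = 2.36 m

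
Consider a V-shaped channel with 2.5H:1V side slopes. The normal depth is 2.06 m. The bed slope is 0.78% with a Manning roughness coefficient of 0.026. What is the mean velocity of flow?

For a triangular section with side slope z = 2.5: A = zy² = 2.5×2.06² = 10.61 m²; P = 2y√(1+z²) = 2×2.06×2.693 = 11.09 m.
Hydraulic radius R = A/P = 10.61/11.09 = 0.9563 m.
From Manning's equation, V = (1/n) R^(2/3) S^(1/2) = (1/0.026) × 0.9563^(2/3) × 0.0078^(1/2) = 3.3 m/s.

V = 3.3 m/s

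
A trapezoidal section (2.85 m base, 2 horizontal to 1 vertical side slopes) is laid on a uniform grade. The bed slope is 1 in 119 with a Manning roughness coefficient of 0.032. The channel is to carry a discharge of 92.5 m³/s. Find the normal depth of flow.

y_n = 2.83 m

Manning's equation rearranged: A R^(2/3) = nQ / (1·√S) = 0.032 × 92.5 / (√0.008403) = 32.29.
At y = 2.3 m: A R^(2/3) = 20.46 — short.
At y = 2.83 m: A R^(2/3) = 32.3 — close enough.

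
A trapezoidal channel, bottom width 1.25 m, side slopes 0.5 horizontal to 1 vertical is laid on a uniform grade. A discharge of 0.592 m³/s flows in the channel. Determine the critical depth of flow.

At critical depth, Q² T / (g A³) = 1, i.e. A³/T = Q²/g = 0.592²/9.81 = 0.03573.
Try y = 0.316 m: A³/T = 0.05624 — over.
Try y = 0.229 m: A³/T = 0.02063 — short.
Try y = 0.273 m: A³/T = 0.03561 — ≈ 0.03573.

y_c = 0.273 m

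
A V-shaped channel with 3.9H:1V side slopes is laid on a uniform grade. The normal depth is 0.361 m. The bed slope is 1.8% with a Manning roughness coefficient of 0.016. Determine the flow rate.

For a triangular section with side slope z = 3.9: A = zy² = 3.9×0.361² = 0.5083 m²; P = 2y√(1+z²) = 2×0.361×4.026 = 2.907 m.
Hydraulic radius R = A/P = 0.5083/2.907 = 0.1748 m.
Manning's equation: Q = (1/n) A R^(2/3) S^(1/2) = (1/0.016) × 0.5083 × 0.1748^(2/3) × 0.018^(1/2) = 1.33 m³/s.

Q = 1.33 m³/s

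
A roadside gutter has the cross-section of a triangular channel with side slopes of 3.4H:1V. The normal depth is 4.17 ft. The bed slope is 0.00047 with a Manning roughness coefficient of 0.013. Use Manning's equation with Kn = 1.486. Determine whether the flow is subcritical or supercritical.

subcritical

For a triangular section with side slope z = 3.4: A = zy² = 3.4×4.17² = 59.12 ft²; P = 2y√(1+z²) = 2×4.17×3.544 = 29.56 ft.
Hydraulic radius R = A/P = 59.12/29.56 = 2 ft.
V = (1.486/n) R^(2/3) √S = (1.486/0.013) × 2^(2/3) × √0.00047 = 3.934 ft/s. Hydraulic depth D_h = A/T = 59.12/28.36 = 2.085 ft.
Froude number Fr = V/√(g·D_h) = 3.934/√(32.2×2.085) = 0.48, which is less than 1, so the flow is subcritical.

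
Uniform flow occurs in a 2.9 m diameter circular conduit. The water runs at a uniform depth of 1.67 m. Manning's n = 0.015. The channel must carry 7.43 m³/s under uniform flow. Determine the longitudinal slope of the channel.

For a circular section of diameter D = 2.9 m at depth y = 1.67 m, the central angle is θ = 2 arccos(1 − 2y/D) = 3.446 rad. Then A = (D²/8)(θ − sin θ) = 3.938 m² and P = Dθ/2 = 4.997 m.
Hydraulic radius R = A/P = 3.938/4.997 = 0.7881 m.
From Manning's equation, S = [nQ / (1 A R^(2/3))]² = [0.015 × 7.43 / (1 × 3.938 × 0.7881^(2/3))]² = 0.0011.

S = 0.0011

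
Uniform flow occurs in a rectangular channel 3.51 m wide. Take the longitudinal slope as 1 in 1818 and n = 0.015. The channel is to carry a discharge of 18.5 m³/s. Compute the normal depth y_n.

y_n = 3.12 m

Manning's equation rearranged: A R^(2/3) = nQ / (1·√S) = 0.015 × 18.5 / (√0.0005501) = 11.83.
Trying y = 3.43 m: A R^(2/3) = 13.3 — too large.
Trying y = 3.12 m: A R^(2/3) = 11.83 — ≈ 11.83.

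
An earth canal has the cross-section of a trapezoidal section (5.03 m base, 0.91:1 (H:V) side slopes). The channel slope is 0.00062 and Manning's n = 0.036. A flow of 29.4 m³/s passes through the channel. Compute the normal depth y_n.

Manning's equation rearranged: A R^(2/3) = nQ / (1·√S) = 0.036 × 29.4 / (√0.00062) = 42.51.
Try y = 2.49 m: A R^(2/3) = 24.27 — short.
Try y = 3.97 m: A R^(2/3) = 57.62 — over.
Try y = 3.38 m: A R^(2/3) = 42.52 — ≈ 42.51.

y_n = 3.38 m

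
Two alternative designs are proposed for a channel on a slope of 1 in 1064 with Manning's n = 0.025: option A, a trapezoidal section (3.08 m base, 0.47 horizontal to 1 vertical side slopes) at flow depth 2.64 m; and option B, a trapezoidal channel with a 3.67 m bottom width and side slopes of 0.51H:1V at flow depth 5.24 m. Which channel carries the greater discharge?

channel B

Channel A: With bottom width b = 3.08 m and side slope z = 0.47: A = (b + zy)y = (3.08 + 0.47×2.64)×2.64 = 11.41 m²; P = b + 2y√(1+z²) = 3.08 + 2×2.64×1.105 = 8.914 m. Hydraulic radius R = A/P = 11.41/8.914 = 1.28 m. Q_A = (1/0.025)·11.41·1.28^(2/3)·√0.0009398 = 16.49 m³/s.
Channel B: With bottom width b = 3.67 m and side slope z = 0.51: A = (b + zy)y = (3.67 + 0.51×5.24)×5.24 = 33.23 m²; P = b + 2y√(1+z²) = 3.67 + 2×5.24×1.123 = 15.43 m. Hydraulic radius R = A/P = 33.23/15.43 = 2.153 m. Q_B = (1/0.025)·33.23·2.153^(2/3)·√0.0009398 = 67.96 m³/s.
Q_A = 16.49 m³/s vs Q_B = 67.96 m³/s, so channel B carries more.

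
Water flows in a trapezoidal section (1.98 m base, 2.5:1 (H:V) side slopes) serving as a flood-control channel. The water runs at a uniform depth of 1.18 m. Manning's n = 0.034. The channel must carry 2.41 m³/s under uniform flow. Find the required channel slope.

S = 0.00032

With bottom width b = 1.98 m and side slope z = 2.5: A = (b + zy)y = (1.98 + 2.5×1.18)×1.18 = 5.817 m²; P = b + 2y√(1+z²) = 1.98 + 2×1.18×2.693 = 8.334 m.
Hydraulic radius R = A/P = 5.817/8.334 = 0.698 m.
From Manning's equation, S = [nQ / (1 A R^(2/3))]² = [0.034 × 2.41 / (1 × 5.817 × 0.698^(2/3))]² = 0.00032.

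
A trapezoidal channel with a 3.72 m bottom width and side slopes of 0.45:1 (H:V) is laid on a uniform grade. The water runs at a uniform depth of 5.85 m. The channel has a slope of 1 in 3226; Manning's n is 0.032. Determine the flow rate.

With bottom width b = 3.72 m and side slope z = 0.45: A = (b + zy)y = (3.72 + 0.45×5.85)×5.85 = 37.16 m²; P = b + 2y√(1+z²) = 3.72 + 2×5.85×1.097 = 16.55 m.
Hydraulic radius R = A/P = 37.16/16.55 = 2.245 m.
Manning's equation: Q = (1/n) A R^(2/3) S^(1/2) = (1/0.032) × 37.16 × 2.245^(2/3) × 0.00031^(1/2) = 35.1 m³/s.

Q = 35.1 m³/s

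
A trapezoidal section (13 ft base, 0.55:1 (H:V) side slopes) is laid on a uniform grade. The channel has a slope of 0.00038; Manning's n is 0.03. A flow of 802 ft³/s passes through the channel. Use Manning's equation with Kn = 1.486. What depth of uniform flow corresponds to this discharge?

y_n = 12.6 ft

Manning's equation rearranged: A R^(2/3) = nQ / (1.486·√S) = 0.03 × 802 / (1.486 × √0.00038) = 830.6.
Try y = 9.94 ft: A R^(2/3) = 547 — short.
Try y = 12.6 ft: A R^(2/3) = 830.4 — close enough.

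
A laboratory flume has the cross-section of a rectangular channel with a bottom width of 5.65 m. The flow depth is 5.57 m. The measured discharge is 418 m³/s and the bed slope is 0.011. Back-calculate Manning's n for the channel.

Flow area A = b·y = 5.65 × 5.57 = 31.47 m². Wetted perimeter P = b + 2y = 5.65 + 2×5.57 = 16.79 m.
Hydraulic radius R = A/P = 31.47/16.79 = 1.874 m.
Rearranging Manning's equation: n = (1/Q) A R^(2/3) S^(1/2) = (1/418) × 31.47 × 1.874^(2/3) × √0.011 = 0.012.

n = 0.012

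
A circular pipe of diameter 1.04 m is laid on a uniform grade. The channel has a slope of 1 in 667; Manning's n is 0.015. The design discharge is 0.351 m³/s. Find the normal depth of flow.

Manning's equation rearranged: A R^(2/3) = nQ / (1·√S) = 0.015 × 0.351 / (√0.001499) = 0.136.
At y = 0.347 m: A R^(2/3) = 0.08311 — too small.
At y = 0.453 m: A R^(2/3) = 0.136 — matches.

y_n = 0.453 m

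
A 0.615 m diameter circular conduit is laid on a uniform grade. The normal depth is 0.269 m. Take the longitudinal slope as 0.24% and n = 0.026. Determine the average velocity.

V = 0.509 m/s

For a circular section of diameter D = 0.615 m at depth y = 0.269 m, the central angle is θ = 2 arccos(1 − 2y/D) = 2.891 rad. Then A = (D²/8)(θ − sin θ) = 0.1249 m² and P = Dθ/2 = 0.8888 m.
Hydraulic radius R = A/P = 0.1249/0.8888 = 0.1405 m.
From Manning's equation, V = (1/n) R^(2/3) S^(1/2) = (1/0.026) × 0.1405^(2/3) × 0.0024^(1/2) = 0.509 m/s.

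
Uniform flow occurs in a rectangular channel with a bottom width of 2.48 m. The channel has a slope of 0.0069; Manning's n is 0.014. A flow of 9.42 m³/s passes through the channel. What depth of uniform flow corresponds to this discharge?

y_n = 0.963 m

Manning's equation rearranged: A R^(2/3) = nQ / (1·√S) = 0.014 × 9.42 / (√0.0069) = 1.588.
Trying y = 0.79 m: A R^(2/3) = 1.205 — too small.
Trying y = 1.2 m: A R^(2/3) = 2.14 — too large.
Trying y = 0.963 m: A R^(2/3) = 1.588 — matches.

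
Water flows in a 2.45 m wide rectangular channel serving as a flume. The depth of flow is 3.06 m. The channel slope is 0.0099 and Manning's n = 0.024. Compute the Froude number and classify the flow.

Flow area A = b·y = 2.45 × 3.06 = 7.497 m². Wetted perimeter P = b + 2y = 2.45 + 2×3.06 = 8.57 m.
Hydraulic radius R = A/P = 7.497/8.57 = 0.8748 m.
V = (1/n) R^(2/3) √S = (1/0.024) × 0.8748^(2/3) × √0.0099 = 3.792 m/s. Hydraulic depth D_h = A/T = 7.497/2.45 = 3.06 m.
Froude number Fr = V/√(g·D_h) = 3.792/√(9.81×3.06) = 0.692, which is less than 1, so the flow is subcritical.

subcritical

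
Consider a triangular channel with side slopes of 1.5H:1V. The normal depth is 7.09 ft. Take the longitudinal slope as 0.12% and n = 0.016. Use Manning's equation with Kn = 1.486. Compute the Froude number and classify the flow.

For a triangular section with side slope z = 1.5: A = zy² = 1.5×7.09² = 75.4 ft²; P = 2y√(1+z²) = 2×7.09×1.803 = 25.56 ft.
Hydraulic radius R = A/P = 75.4/25.56 = 2.95 ft.
V = (1.486/n) R^(2/3) √S = (1.486/0.016) × 2.95^(2/3) × √0.0012 = 6.617 ft/s. Hydraulic depth D_h = A/T = 75.4/21.27 = 3.545 ft.
Froude number Fr = V/√(g·D_h) = 6.617/√(32.2×3.545) = 0.619, which is less than 1, so the flow is subcritical.

subcritical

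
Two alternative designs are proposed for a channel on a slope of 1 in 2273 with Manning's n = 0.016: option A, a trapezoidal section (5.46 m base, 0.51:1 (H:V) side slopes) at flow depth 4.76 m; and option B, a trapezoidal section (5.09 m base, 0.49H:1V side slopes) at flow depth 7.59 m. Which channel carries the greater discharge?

channel B

Channel A: With bottom width b = 5.46 m and side slope z = 0.51: A = (b + zy)y = (5.46 + 0.51×4.76)×4.76 = 37.54 m²; P = b + 2y√(1+z²) = 5.46 + 2×4.76×1.123 = 16.15 m. Hydraulic radius R = A/P = 37.54/16.15 = 2.325 m. Q_A = (1/0.016)·37.54·2.325^(2/3)·√0.0004399 = 86.39 m³/s.
Channel B: With bottom width b = 5.09 m and side slope z = 0.49: A = (b + zy)y = (5.09 + 0.49×7.59)×7.59 = 66.86 m²; P = b + 2y√(1+z²) = 5.09 + 2×7.59×1.114 = 21.99 m. Hydraulic radius R = A/P = 66.86/21.99 = 3.04 m. Q_B = (1/0.016)·66.86·3.04^(2/3)·√0.0004399 = 183.9 m³/s.
Q_A = 86.39 m³/s vs Q_B = 183.9 m³/s, so channel B carries more.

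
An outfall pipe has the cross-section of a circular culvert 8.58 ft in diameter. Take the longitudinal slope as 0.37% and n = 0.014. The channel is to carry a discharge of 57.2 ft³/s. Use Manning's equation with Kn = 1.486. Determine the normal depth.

y_n = 1.76 ft

Manning's equation rearranged: A R^(2/3) = nQ / (1.486·√S) = 0.014 × 57.2 / (1.486 × √0.0037) = 8.859.
At y = 1.9 ft: A R^(2/3) = 10.34 — too large.
At y = 1.26 ft: A R^(2/3) = 4.474 — too small.
At y = 1.76 ft: A R^(2/3) = 8.864 — ≈ 8.859.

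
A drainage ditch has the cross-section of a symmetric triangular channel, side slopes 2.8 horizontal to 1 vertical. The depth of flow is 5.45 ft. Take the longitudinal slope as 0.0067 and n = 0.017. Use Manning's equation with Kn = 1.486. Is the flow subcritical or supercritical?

supercritical

For a triangular section with side slope z = 2.8: A = zy² = 2.8×5.45² = 83.17 ft²; P = 2y√(1+z²) = 2×5.45×2.973 = 32.41 ft.
Hydraulic radius R = A/P = 83.17/32.41 = 2.566 ft.
V = (1.486/n) R^(2/3) √S = (1.486/0.017) × 2.566^(2/3) × √0.0067 = 13.41 ft/s. Hydraulic depth D_h = A/T = 83.17/30.52 = 2.725 ft.
Froude number Fr = V/√(g·D_h) = 13.41/√(32.2×2.725) = 1.43, which is greater than 1, so the flow is supercritical.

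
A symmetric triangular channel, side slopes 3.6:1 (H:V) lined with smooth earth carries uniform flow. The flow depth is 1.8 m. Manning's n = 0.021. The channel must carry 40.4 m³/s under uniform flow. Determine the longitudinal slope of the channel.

For a triangular section with side slope z = 3.6: A = zy² = 3.6×1.8² = 11.66 m²; P = 2y√(1+z²) = 2×1.8×3.736 = 13.45 m.
Hydraulic radius R = A/P = 11.66/13.45 = 0.8672 m.
From Manning's equation, S = [nQ / (1 A R^(2/3))]² = [0.021 × 40.4 / (1 × 11.66 × 0.8672^(2/3))]² = 0.0064.

S = 0.0064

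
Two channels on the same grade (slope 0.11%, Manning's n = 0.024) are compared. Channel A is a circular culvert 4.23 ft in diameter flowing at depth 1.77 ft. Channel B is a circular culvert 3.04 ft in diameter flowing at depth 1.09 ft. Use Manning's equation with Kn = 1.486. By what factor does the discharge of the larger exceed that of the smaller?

Channel A: For a circular section of diameter D = 4.23 ft at depth y = 1.77 ft, the central angle is θ = 2 arccos(1 − 2y/D) = 2.814 rad. Then A = (D²/8)(θ − sin θ) = 5.574 ft² and P = Dθ/2 = 5.951 ft. Hydraulic radius R = A/P = 5.574/5.951 = 0.9365 ft. Q_A = (1.486/0.024)·5.574·0.9365^(2/3)·√0.0011 = 10.96 ft³/s.
Channel B: For a circular section of diameter D = 3.04 ft at depth y = 1.09 ft, the central angle is θ = 2 arccos(1 − 2y/D) = 2.568 rad. Then A = (D²/8)(θ − sin θ) = 2.34 ft² and P = Dθ/2 = 3.903 ft. Hydraulic radius R = A/P = 2.34/3.903 = 0.5994 ft. Q_B = (1.486/0.024)·2.34·0.5994^(2/3)·√0.0011 = 3.416 ft³/s.
The larger discharge is 10.96 ft³/s and the smaller is 3.416 ft³/s; the ratio is 3.21.

3.21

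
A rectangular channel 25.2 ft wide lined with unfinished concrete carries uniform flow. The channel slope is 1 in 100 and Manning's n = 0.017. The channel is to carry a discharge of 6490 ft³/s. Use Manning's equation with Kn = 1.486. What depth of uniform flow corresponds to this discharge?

y_n = 9.54 ft

Manning's equation rearranged: A R^(2/3) = nQ / (1.486·√S) = 0.017 × 6490 / (1.486 × √0.01) = 742.5.
Try y = 12.1 ft: A R^(2/3) = 1026 — high.
Try y = 7.83 ft: A R^(2/3) = 563.7 — low.
Try y = 9.54 ft: A R^(2/3) = 742.6 — ≈ 742.5.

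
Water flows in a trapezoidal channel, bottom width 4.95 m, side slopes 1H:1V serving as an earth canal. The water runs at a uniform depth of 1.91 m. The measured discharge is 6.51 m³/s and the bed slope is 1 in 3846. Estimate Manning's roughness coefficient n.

n = 0.038

With bottom width b = 4.95 m and side slope z = 1: A = (b + zy)y = (4.95 + 1×1.91)×1.91 = 13.1 m²; P = b + 2y√(1+z²) = 4.95 + 2×1.91×1.414 = 10.35 m.
Hydraulic radius R = A/P = 13.1/10.35 = 1.266 m.
Rearranging Manning's equation: n = (1/Q) A R^(2/3) S^(1/2) = (1/6.51) × 13.1 × 1.266^(2/3) × √0.00026 = 0.038.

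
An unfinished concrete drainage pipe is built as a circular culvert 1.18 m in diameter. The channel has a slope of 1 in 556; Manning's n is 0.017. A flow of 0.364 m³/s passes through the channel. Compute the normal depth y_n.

y_n = 0.444 m

Manning's equation rearranged: A R^(2/3) = nQ / (1·√S) = 0.017 × 0.364 / (√0.001799) = 0.1459.
Try y = 0.536 m: A R^(2/3) = 0.2052 — over.
Try y = 0.444 m: A R^(2/3) = 0.1459 — matches.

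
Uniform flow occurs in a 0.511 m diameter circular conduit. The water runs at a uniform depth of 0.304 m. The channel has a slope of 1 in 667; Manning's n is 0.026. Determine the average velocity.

V = 0.404 m/s

For a circular section of diameter D = 0.511 m at depth y = 0.304 m, the central angle is θ = 2 arccos(1 − 2y/D) = 3.524 rad. Then A = (D²/8)(θ − sin θ) = 0.1272 m² and P = Dθ/2 = 0.9003 m.
Hydraulic radius R = A/P = 0.1272/0.9003 = 0.1413 m.
From Manning's equation, V = (1/n) R^(2/3) S^(1/2) = (1/0.026) × 0.1413^(2/3) × 0.001499^(1/2) = 0.404 m/s.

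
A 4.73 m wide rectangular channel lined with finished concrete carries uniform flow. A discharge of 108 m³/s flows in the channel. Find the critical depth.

y_c = 3.76 m

For a rectangular channel, critical depth y_c = (q²/g)^(1/3) where q = Q/b = 108/4.73 = 22.83 m²/s.
So y_c = (22.83²/9.81)^(1/3) = 3.76 m.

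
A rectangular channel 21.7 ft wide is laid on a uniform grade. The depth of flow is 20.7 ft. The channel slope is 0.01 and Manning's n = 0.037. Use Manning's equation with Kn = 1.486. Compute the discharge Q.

Flow area A = b·y = 21.7 × 20.7 = 449.2 ft². Wetted perimeter P = b + 2y = 21.7 + 2×20.7 = 63.1 ft.
Hydraulic radius R = A/P = 449.2/63.1 = 7.119 ft.
Manning's equation: Q = (1.486/n) A R^(2/3) S^(1/2) = (1.486/0.037) × 449.2 × 7.119^(2/3) × 0.01^(1/2) = 6680 ft³/s.

Q = 6680 ft³/s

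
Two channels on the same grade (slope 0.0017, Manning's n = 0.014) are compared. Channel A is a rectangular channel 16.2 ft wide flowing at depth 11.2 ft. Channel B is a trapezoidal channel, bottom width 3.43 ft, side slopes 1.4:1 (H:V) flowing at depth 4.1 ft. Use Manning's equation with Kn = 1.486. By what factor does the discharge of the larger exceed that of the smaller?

8.15

Channel A: Flow area A = b·y = 16.2 × 11.2 = 181.4 ft². Wetted perimeter P = b + 2y = 16.2 + 2×11.2 = 38.6 ft. Hydraulic radius R = A/P = 181.4/38.6 = 4.701 ft. Q_A = (1.486/0.014)·181.4·4.701^(2/3)·√0.0017 = 2228 ft³/s.
Channel B: With bottom width b = 3.43 ft and side slope z = 1.4: A = (b + zy)y = (3.43 + 1.4×4.1)×4.1 = 37.6 ft²; P = b + 2y√(1+z²) = 3.43 + 2×4.1×1.72 = 17.54 ft. Hydraulic radius R = A/P = 37.6/17.54 = 2.144 ft. Q_B = (1.486/0.014)·37.6·2.144^(2/3)·√0.0017 = 273.6 ft³/s.
The larger discharge is 2228 ft³/s and the smaller is 273.6 ft³/s; the ratio is 8.15.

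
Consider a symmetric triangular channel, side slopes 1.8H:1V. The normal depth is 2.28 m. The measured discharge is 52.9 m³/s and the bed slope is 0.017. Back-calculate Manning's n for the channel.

n = 0.023

For a triangular section with side slope z = 1.8: A = zy² = 1.8×2.28² = 9.357 m²; P = 2y√(1+z²) = 2×2.28×2.059 = 9.39 m.
Hydraulic radius R = A/P = 9.357/9.39 = 0.9965 m.
Rearranging Manning's equation: n = (1/Q) A R^(2/3) S^(1/2) = (1/52.9) × 9.357 × 0.9965^(2/3) × √0.017 = 0.023.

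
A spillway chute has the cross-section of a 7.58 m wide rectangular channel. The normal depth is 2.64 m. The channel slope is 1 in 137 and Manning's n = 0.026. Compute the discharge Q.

Flow area A = b·y = 7.58 × 2.64 = 20.01 m². Wetted perimeter P = b + 2y = 7.58 + 2×2.64 = 12.86 m.
Hydraulic radius R = A/P = 20.01/12.86 = 1.556 m.
Manning's equation: Q = (1/n) A R^(2/3) S^(1/2) = (1/0.026) × 20.01 × 1.556^(2/3) × 0.007299^(1/2) = 88.3 m³/s.

Q = 88.3 m³/s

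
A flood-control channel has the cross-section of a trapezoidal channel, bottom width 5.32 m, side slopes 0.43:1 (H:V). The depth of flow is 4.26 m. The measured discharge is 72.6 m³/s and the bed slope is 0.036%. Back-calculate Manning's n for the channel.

With bottom width b = 5.32 m and side slope z = 0.43: A = (b + zy)y = (5.32 + 0.43×4.26)×4.26 = 30.47 m²; P = b + 2y√(1+z²) = 5.32 + 2×4.26×1.089 = 14.59 m.
Hydraulic radius R = A/P = 30.47/14.59 = 2.088 m.
Rearranging Manning's equation: n = (1/Q) A R^(2/3) S^(1/2) = (1/72.6) × 30.47 × 2.088^(2/3) × √0.00036 = 0.013.

n = 0.013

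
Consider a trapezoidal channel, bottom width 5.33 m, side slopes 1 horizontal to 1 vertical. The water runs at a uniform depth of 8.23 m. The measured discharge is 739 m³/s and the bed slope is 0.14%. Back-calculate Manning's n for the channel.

With bottom width b = 5.33 m and side slope z = 1: A = (b + zy)y = (5.33 + 1×8.23)×8.23 = 111.6 m²; P = b + 2y√(1+z²) = 5.33 + 2×8.23×1.414 = 28.61 m.
Hydraulic radius R = A/P = 111.6/28.61 = 3.901 m.
Rearranging Manning's equation: n = (1/Q) A R^(2/3) S^(1/2) = (1/739) × 111.6 × 3.901^(2/3) × √0.0014 = 0.014.

n = 0.014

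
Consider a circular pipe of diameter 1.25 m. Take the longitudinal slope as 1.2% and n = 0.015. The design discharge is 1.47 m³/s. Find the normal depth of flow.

y_n = 0.515 m

Manning's equation rearranged: A R^(2/3) = nQ / (1·√S) = 0.015 × 1.47 / (√0.012) = 0.2013.
Try y = 0.634 m: A R^(2/3) = 0.2895 — over.
Try y = 0.44 m: A R^(2/3) = 0.1502 — short.
Try y = 0.515 m: A R^(2/3) = 0.201 — ≈ 0.2013.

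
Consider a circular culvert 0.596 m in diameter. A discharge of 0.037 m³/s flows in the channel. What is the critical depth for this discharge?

y_c = 0.121 m

At critical depth, Q² T / (g A³) = 1, i.e. A³/T = Q²/g = 0.037²/9.81 = 0.0001396.
Try y = 0.101 m: A³/T = 0.00006861 — low.
Try y = 0.121 m: A³/T = 0.0001394 — matches.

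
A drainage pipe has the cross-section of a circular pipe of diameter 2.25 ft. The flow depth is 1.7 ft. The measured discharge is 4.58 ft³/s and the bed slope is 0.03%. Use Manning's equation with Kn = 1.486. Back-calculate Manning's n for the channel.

n = 0.014

For a circular section of diameter D = 2.25 ft at depth y = 1.7 ft, the central angle is θ = 2 arccos(1 − 2y/D) = 4.215 rad. Then A = (D²/8)(θ − sin θ) = 3.223 ft² and P = Dθ/2 = 4.741 ft.
Hydraulic radius R = A/P = 3.223/4.741 = 0.6798 ft.
Rearranging Manning's equation: n = (1.486/Q) A R^(2/3) S^(1/2) = (1.486/4.58) × 3.223 × 0.6798^(2/3) × √0.0003 = 0.014.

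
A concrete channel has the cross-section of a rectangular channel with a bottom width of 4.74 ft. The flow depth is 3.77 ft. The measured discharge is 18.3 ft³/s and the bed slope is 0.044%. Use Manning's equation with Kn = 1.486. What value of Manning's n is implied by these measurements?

n = 0.0391

Flow area A = b·y = 4.74 × 3.77 = 17.87 ft². Wetted perimeter P = b + 2y = 4.74 + 2×3.77 = 12.28 ft.
Hydraulic radius R = A/P = 17.87/12.28 = 1.455 ft.
Rearranging Manning's equation: n = (1.486/Q) A R^(2/3) S^(1/2) = (1.486/18.3) × 17.87 × 1.455^(2/3) × √0.00044 = 0.0391.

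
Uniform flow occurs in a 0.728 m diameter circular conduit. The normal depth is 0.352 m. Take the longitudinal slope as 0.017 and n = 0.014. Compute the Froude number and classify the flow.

For a circular section of diameter D = 0.728 m at depth y = 0.352 m, the central angle is θ = 2 arccos(1 − 2y/D) = 3.076 rad. Then A = (D²/8)(θ − sin θ) = 0.1994 m² and P = Dθ/2 = 1.12 m.
Hydraulic radius R = A/P = 0.1994/1.12 = 0.1781 m.
V = (1/n) R^(2/3) √S = (1/0.014) × 0.1781^(2/3) × √0.017 = 2.948 m/s. Hydraulic depth D_h = A/T = 0.1994/0.7276 = 0.274 m.
Froude number Fr = V/√(g·D_h) = 2.948/√(9.81×0.274) = 1.8, which is greater than 1, so the flow is supercritical.

supercritical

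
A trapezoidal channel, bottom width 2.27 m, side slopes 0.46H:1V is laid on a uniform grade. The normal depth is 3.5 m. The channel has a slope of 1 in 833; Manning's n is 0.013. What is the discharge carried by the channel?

With bottom width b = 2.27 m and side slope z = 0.46: A = (b + zy)y = (2.27 + 0.46×3.5)×3.5 = 13.58 m²; P = b + 2y√(1+z²) = 2.27 + 2×3.5×1.101 = 9.975 m.
Hydraulic radius R = A/P = 13.58/9.975 = 1.361 m.
Manning's equation: Q = (1/n) A R^(2/3) S^(1/2) = (1/0.013) × 13.58 × 1.361^(2/3) × 0.0012^(1/2) = 44.5 m³/s.

Q = 44.5 m³/s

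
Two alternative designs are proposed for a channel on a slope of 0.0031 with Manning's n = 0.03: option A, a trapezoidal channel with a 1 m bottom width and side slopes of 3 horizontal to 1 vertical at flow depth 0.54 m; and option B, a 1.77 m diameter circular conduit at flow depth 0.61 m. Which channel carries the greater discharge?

Channel A: With bottom width b = 1 m and side slope z = 3: A = (b + zy)y = (1 + 3×0.54)×0.54 = 1.415 m²; P = b + 2y√(1+z²) = 1 + 2×0.54×3.162 = 4.415 m. Hydraulic radius R = A/P = 1.415/4.415 = 0.3204 m. Q_A = (1/0.03)·1.415·0.3204^(2/3)·√0.0031 = 1.23 m³/s.
Channel B: For a circular section of diameter D = 1.77 m at depth y = 0.61 m, the central angle is θ = 2 arccos(1 − 2y/D) = 2.51 rad. Then A = (D²/8)(θ − sin θ) = 0.7515 m² and P = Dθ/2 = 2.221 m. Hydraulic radius R = A/P = 0.7515/2.221 = 0.3383 m. Q_B = (1/0.03)·0.7515·0.3383^(2/3)·√0.0031 = 0.6772 m³/s.
Q_A = 1.23 m³/s vs Q_B = 0.6772 m³/s, so channel A carries more.

channel A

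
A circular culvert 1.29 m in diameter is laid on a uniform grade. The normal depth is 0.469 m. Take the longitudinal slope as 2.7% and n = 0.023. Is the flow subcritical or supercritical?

supercritical

For a circular section of diameter D = 1.29 m at depth y = 0.469 m, the central angle is θ = 2 arccos(1 − 2y/D) = 2.589 rad. Then A = (D²/8)(θ − sin θ) = 0.4293 m² and P = Dθ/2 = 1.67 m.
Hydraulic radius R = A/P = 0.4293/1.67 = 0.2571 m.
V = (1/n) R^(2/3) √S = (1/0.023) × 0.2571^(2/3) × √0.027 = 2.889 m/s. Hydraulic depth D_h = A/T = 0.4293/1.241 = 0.3459 m.
Froude number Fr = V/√(g·D_h) = 2.889/√(9.81×0.3459) = 1.57, which is greater than 1, so the flow is supercritical.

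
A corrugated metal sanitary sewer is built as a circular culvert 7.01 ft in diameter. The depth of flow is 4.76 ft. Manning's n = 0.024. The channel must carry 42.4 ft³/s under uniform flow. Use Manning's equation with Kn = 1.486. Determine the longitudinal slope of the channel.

For a circular section of diameter D = 7.01 ft at depth y = 4.76 ft, the central angle is θ = 2 arccos(1 − 2y/D) = 3.874 rad. Then A = (D²/8)(θ − sin θ) = 27.9 ft² and P = Dθ/2 = 13.58 ft.
Hydraulic radius R = A/P = 27.9/13.58 = 2.055 ft.
From Manning's equation, S = [nQ / (1.486 A R^(2/3))]² = [0.024 × 42.4 / (1.486 × 27.9 × 2.055^(2/3))]² = 0.000231.

S = 0.000231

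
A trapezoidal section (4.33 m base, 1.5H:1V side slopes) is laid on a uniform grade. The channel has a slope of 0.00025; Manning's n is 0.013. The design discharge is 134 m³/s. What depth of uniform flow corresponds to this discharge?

y_n = 4.94 m

Manning's equation rearranged: A R^(2/3) = nQ / (1·√S) = 0.013 × 134 / (√0.00025) = 110.2.
At y = 3.59 m: A R^(2/3) = 55.71 — too small.
At y = 5.83 m: A R^(2/3) = 158.8 — too large.
At y = 4.94 m: A R^(2/3) = 110.2 — matches.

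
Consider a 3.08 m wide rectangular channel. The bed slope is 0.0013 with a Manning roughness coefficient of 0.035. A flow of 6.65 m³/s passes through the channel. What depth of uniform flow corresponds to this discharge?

y_n = 2.23 m

Manning's equation rearranged: A R^(2/3) = nQ / (1·√S) = 0.035 × 6.65 / (√0.0013) = 6.455.
At y = 2.46 m: A R^(2/3) = 7.307 — over.
At y = 2.23 m: A R^(2/3) = 6.454 — ≈ 6.455.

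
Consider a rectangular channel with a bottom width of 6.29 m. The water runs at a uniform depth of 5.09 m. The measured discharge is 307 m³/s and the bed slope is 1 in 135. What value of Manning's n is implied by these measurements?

Flow area A = b·y = 6.29 × 5.09 = 32.02 m². Wetted perimeter P = b + 2y = 6.29 + 2×5.09 = 16.47 m.
Hydraulic radius R = A/P = 32.02/16.47 = 1.944 m.
Rearranging Manning's equation: n = (1/Q) A R^(2/3) S^(1/2) = (1/307) × 32.02 × 1.944^(2/3) × √0.007407 = 0.014.

n = 0.014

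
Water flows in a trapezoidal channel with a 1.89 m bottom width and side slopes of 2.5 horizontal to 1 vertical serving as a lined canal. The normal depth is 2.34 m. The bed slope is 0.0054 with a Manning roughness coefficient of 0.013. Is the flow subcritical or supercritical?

With bottom width b = 1.89 m and side slope z = 2.5: A = (b + zy)y = (1.89 + 2.5×2.34)×2.34 = 18.11 m²; P = b + 2y√(1+z²) = 1.89 + 2×2.34×2.693 = 14.49 m.
Hydraulic radius R = A/P = 18.11/14.49 = 1.25 m.
V = (1/n) R^(2/3) √S = (1/0.013) × 1.25^(2/3) × √0.0054 = 6.559 m/s. Hydraulic depth D_h = A/T = 18.11/13.59 = 1.333 m.
Froude number Fr = V/√(g·D_h) = 6.559/√(9.81×1.333) = 1.81, which is greater than 1, so the flow is supercritical.

supercritical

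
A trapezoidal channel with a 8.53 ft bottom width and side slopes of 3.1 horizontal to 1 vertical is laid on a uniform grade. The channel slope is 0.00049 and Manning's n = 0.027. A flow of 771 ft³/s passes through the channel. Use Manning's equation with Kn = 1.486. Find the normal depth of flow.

y_n = 7.59 ft

Manning's equation rearranged: A R^(2/3) = nQ / (1.486·√S) = 0.027 × 771 / (1.486 × √0.00049) = 632.9.
Try y = 6.6 ft: A R^(2/3) = 458.8 — short.
Try y = 7.59 ft: A R^(2/3) = 633.1 — ≈ 632.9.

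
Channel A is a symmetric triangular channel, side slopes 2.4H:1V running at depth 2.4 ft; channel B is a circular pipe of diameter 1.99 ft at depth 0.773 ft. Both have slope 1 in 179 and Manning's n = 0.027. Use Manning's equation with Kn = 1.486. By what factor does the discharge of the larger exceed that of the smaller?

Channel A: For a triangular section with side slope z = 2.4: A = zy² = 2.4×2.4² = 13.82 ft²; P = 2y√(1+z²) = 2×2.4×2.6 = 12.48 ft. Hydraulic radius R = A/P = 13.82/12.48 = 1.108 ft. Q_A = (1.486/0.027)·13.82·1.108^(2/3)·√0.005587 = 60.88 ft³/s.
Channel B: For a circular section of diameter D = 1.99 ft at depth y = 0.773 ft, the central angle is θ = 2 arccos(1 − 2y/D) = 2.692 rad. Then A = (D²/8)(θ − sin θ) = 1.117 ft² and P = Dθ/2 = 2.678 ft. Hydraulic radius R = A/P = 1.117/2.678 = 0.4171 ft. Q_B = (1.486/0.027)·1.117·0.4171^(2/3)·√0.005587 = 2.565 ft³/s.
The larger discharge is 60.88 ft³/s and the smaller is 2.565 ft³/s; the ratio is 23.7.

23.7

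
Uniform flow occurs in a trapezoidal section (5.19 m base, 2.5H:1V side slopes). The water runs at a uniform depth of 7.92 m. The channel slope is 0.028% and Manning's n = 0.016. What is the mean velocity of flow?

V = 2.7 m/s

With bottom width b = 5.19 m and side slope z = 2.5: A = (b + zy)y = (5.19 + 2.5×7.92)×7.92 = 197.9 m²; P = b + 2y√(1+z²) = 5.19 + 2×7.92×2.693 = 47.84 m.
Hydraulic radius R = A/P = 197.9/47.84 = 4.137 m.
From Manning's equation, V = (1/n) R^(2/3) S^(1/2) = (1/0.016) × 4.137^(2/3) × 0.00028^(1/2) = 2.7 m/s.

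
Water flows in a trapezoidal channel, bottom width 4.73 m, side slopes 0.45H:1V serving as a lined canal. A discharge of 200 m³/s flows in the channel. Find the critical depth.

y_c = 4.83 m

At critical depth, Q² T / (g A³) = 1, i.e. A³/T = Q²/g = 200²/9.81 = 4077.
Trying y = 4.22 m: A³/T = 2567 — too small.
Trying y = 5.67 m: A³/T = 7157 — too large.
Trying y = 4.83 m: A³/T = 4084 — ≈ 4077.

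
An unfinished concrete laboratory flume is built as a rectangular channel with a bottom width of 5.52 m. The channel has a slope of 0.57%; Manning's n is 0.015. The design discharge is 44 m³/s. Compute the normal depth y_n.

Manning's equation rearranged: A R^(2/3) = nQ / (1·√S) = 0.015 × 44 / (√0.0057) = 8.742.
At y = 1.99 m: A R^(2/3) = 12.1 — too large.
At y = 1.24 m: A R^(2/3) = 6.169 — too small.
At y = 1.58 m: A R^(2/3) = 8.749 — ≈ 8.742.

y_n = 1.58 m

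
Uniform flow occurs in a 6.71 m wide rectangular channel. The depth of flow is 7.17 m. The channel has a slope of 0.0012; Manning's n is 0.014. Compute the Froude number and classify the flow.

Flow area A = b·y = 6.71 × 7.17 = 48.11 m². Wetted perimeter P = b + 2y = 6.71 + 2×7.17 = 21.05 m.
Hydraulic radius R = A/P = 48.11/21.05 = 2.286 m.
V = (1/n) R^(2/3) √S = (1/0.014) × 2.286^(2/3) × √0.0012 = 4.293 m/s. Hydraulic depth D_h = A/T = 48.11/6.71 = 7.17 m.
Froude number Fr = V/√(g·D_h) = 4.293/√(9.81×7.17) = 0.512, which is less than 1, so the flow is subcritical.

subcritical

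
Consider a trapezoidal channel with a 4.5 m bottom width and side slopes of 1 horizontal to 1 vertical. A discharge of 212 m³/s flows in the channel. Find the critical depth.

y_c = 4.42 m

At critical depth, Q² T / (g A³) = 1, i.e. A³/T = Q²/g = 212²/9.81 = 4581.
At y = 5.4 m: A³/T = 9986 — high.
At y = 3.39 m: A³/T = 1696 — low.
At y = 4.42 m: A³/T = 4594 — ≈ 4581.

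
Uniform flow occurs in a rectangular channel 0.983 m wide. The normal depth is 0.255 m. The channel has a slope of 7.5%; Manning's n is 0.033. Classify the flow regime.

Flow area A = b·y = 0.983 × 0.255 = 0.2507 m². Wetted perimeter P = b + 2y = 0.983 + 2×0.255 = 1.493 m.
Hydraulic radius R = A/P = 0.2507/1.493 = 0.1679 m.
V = (1/n) R^(2/3) √S = (1/0.033) × 0.1679^(2/3) × √0.075 = 2.526 m/s. Hydraulic depth D_h = A/T = 0.2507/0.983 = 0.255 m.
Froude number Fr = V/√(g·D_h) = 2.526/√(9.81×0.255) = 1.6, which is greater than 1, so the flow is supercritical.

supercritical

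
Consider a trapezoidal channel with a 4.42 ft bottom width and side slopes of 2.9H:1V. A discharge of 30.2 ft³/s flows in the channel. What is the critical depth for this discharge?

At critical depth, Q² T / (g A³) = 1, i.e. A³/T = Q²/g = 30.2²/32.2 = 28.32.
At y = 1.1 ft: A³/T = 54.31 — too large.
At y = 0.72 ft: A³/T = 11.97 — too small.
At y = 0.919 ft: A³/T = 28.31 — matches.

y_c = 0.919 ft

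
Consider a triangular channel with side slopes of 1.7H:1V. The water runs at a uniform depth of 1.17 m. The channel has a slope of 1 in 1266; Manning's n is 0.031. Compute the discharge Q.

For a triangular section with side slope z = 1.7: A = zy² = 1.7×1.17² = 2.327 m²; P = 2y√(1+z²) = 2×1.17×1.972 = 4.615 m.
Hydraulic radius R = A/P = 2.327/4.615 = 0.5042 m.
Manning's equation: Q = (1/n) A R^(2/3) S^(1/2) = (1/0.031) × 2.327 × 0.5042^(2/3) × 0.0007899^(1/2) = 1.34 m³/s.

Q = 1.34 m³/s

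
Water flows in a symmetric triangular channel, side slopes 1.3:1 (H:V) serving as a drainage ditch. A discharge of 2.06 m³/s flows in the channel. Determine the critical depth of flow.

At critical depth, Q² T / (g A³) = 1, i.e. A³/T = Q²/g = 2.06²/9.81 = 0.4326.
Trying y = 0.96 m: A³/T = 0.689 — high.
Trying y = 0.875 m: A³/T = 0.4334 — matches.

y_c = 0.875 m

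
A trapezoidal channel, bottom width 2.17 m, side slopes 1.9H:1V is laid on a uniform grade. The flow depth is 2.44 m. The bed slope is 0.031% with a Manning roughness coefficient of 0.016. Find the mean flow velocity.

V = 1.32 m/s

With bottom width b = 2.17 m and side slope z = 1.9: A = (b + zy)y = (2.17 + 1.9×2.44)×2.44 = 16.61 m²; P = b + 2y√(1+z²) = 2.17 + 2×2.44×2.147 = 12.65 m.
Hydraulic radius R = A/P = 16.61/12.65 = 1.313 m.
From Manning's equation, V = (1/n) R^(2/3) S^(1/2) = (1/0.016) × 1.313^(2/3) × 0.00031^(1/2) = 1.32 m/s.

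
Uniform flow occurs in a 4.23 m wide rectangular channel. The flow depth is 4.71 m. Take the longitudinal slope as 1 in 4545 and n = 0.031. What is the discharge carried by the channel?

Flow area A = b·y = 4.23 × 4.71 = 19.92 m². Wetted perimeter P = b + 2y = 4.23 + 2×4.71 = 13.65 m.
Hydraulic radius R = A/P = 19.92/13.65 = 1.46 m.
Manning's equation: Q = (1/n) A R^(2/3) S^(1/2) = (1/0.031) × 19.92 × 1.46^(2/3) × 0.00022^(1/2) = 12.3 m³/s.

Q = 12.3 m³/s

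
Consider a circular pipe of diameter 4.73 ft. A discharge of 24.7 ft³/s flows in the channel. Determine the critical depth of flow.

y_c = 1.4 ft

At critical depth, Q² T / (g A³) = 1, i.e. A³/T = Q²/g = 24.7²/32.2 = 18.95.
Trying y = 1.6 ft: A³/T = 31.99 — over.
Trying y = 1.03 ft: A³/T = 5.773 — short.
Trying y = 1.4 ft: A³/T = 19.08 — matches.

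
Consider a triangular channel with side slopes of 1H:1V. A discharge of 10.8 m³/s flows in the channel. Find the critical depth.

y_c = 1.88 m

At critical depth, Q² T / (g A³) = 1, i.e. A³/T = Q²/g = 10.8²/9.81 = 11.89.
Trying y = 1.39 m: A³/T = 2.594 — short.
Trying y = 2.06 m: A³/T = 18.55 — over.
Trying y = 1.88 m: A³/T = 11.74 — matches.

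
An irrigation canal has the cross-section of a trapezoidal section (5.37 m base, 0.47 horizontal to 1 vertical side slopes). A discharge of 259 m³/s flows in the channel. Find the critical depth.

y_c = 5.27 m

At critical depth, Q² T / (g A³) = 1, i.e. A³/T = Q²/g = 259²/9.81 = 6838.
Try y = 4.68 m: A³/T = 4551 — short.
Try y = 6.57 m: A³/T = 14860 — over.
Try y = 5.27 m: A³/T = 6850 — close enough.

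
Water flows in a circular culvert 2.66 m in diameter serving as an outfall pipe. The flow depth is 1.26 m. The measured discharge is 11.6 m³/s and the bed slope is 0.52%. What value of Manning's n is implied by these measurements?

n = 0.012

For a circular section of diameter D = 2.66 m at depth y = 1.26 m, the central angle is θ = 2 arccos(1 − 2y/D) = 3.036 rad. Then A = (D²/8)(θ − sin θ) = 2.592 m² and P = Dθ/2 = 4.038 m.
Hydraulic radius R = A/P = 2.592/4.038 = 0.642 m.
Rearranging Manning's equation: n = (1/Q) A R^(2/3) S^(1/2) = (1/11.6) × 2.592 × 0.642^(2/3) × √0.0052 = 0.012.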